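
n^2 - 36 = (n - 6)*(n + 6)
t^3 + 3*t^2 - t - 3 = (t - 1)*(t + 1)*(t + 3)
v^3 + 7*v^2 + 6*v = v*(v + 1)*(v + 6)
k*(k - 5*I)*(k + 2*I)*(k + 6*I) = k^4 + 3*I*k^3 + 28*k^2 + 60*I*k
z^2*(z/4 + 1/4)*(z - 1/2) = z^4/4 + z^3/8 - z^2/8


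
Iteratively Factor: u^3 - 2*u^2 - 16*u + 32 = (u + 4)*(u^2 - 6*u + 8) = (u - 2)*(u + 4)*(u - 4)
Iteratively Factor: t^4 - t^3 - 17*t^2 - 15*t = (t - 5)*(t^3 + 4*t^2 + 3*t) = (t - 5)*(t + 1)*(t^2 + 3*t) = t*(t - 5)*(t + 1)*(t + 3)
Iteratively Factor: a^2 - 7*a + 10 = (a - 2)*(a - 5)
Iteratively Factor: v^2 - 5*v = (v - 5)*(v)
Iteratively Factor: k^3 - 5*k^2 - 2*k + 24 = (k + 2)*(k^2 - 7*k + 12) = (k - 3)*(k + 2)*(k - 4)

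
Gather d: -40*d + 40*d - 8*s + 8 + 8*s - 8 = 0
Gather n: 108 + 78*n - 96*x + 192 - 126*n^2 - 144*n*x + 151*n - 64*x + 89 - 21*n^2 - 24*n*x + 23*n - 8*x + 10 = -147*n^2 + n*(252 - 168*x) - 168*x + 399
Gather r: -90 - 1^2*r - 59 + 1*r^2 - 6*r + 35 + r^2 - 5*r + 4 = 2*r^2 - 12*r - 110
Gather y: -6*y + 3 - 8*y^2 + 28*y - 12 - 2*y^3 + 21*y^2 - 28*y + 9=-2*y^3 + 13*y^2 - 6*y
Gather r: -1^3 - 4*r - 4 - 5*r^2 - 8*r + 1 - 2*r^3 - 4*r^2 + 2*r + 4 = -2*r^3 - 9*r^2 - 10*r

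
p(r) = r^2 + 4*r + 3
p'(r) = 2*r + 4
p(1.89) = 14.13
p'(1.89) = 7.78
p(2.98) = 23.80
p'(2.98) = 9.96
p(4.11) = 36.33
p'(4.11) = 12.22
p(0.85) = 7.12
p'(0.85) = 5.70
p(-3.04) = 0.08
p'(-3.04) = -2.08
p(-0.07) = 2.72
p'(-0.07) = 3.86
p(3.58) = 30.14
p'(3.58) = 11.16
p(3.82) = 32.87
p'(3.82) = 11.64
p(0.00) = 3.00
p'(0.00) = 4.00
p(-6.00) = 15.00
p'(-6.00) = -8.00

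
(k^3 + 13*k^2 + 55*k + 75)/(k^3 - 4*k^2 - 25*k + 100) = (k^2 + 8*k + 15)/(k^2 - 9*k + 20)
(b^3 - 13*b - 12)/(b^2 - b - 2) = (b^2 - b - 12)/(b - 2)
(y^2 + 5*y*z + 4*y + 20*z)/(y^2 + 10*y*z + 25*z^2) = (y + 4)/(y + 5*z)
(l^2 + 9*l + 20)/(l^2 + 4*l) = (l + 5)/l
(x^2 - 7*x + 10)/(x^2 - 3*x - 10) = (x - 2)/(x + 2)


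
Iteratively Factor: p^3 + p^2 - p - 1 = (p - 1)*(p^2 + 2*p + 1) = (p - 1)*(p + 1)*(p + 1)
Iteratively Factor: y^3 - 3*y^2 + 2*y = (y - 1)*(y^2 - 2*y) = (y - 2)*(y - 1)*(y)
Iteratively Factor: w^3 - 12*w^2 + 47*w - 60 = (w - 5)*(w^2 - 7*w + 12) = (w - 5)*(w - 3)*(w - 4)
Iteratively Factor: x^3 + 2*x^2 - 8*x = (x)*(x^2 + 2*x - 8) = x*(x + 4)*(x - 2)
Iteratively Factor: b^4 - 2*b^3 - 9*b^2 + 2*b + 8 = (b - 1)*(b^3 - b^2 - 10*b - 8) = (b - 4)*(b - 1)*(b^2 + 3*b + 2) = (b - 4)*(b - 1)*(b + 1)*(b + 2)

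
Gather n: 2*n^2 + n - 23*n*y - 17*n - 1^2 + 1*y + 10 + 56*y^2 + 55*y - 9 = 2*n^2 + n*(-23*y - 16) + 56*y^2 + 56*y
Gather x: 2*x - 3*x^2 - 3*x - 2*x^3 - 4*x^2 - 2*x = -2*x^3 - 7*x^2 - 3*x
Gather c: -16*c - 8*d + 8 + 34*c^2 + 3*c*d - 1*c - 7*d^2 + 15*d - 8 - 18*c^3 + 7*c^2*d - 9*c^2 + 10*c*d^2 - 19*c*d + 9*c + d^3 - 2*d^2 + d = -18*c^3 + c^2*(7*d + 25) + c*(10*d^2 - 16*d - 8) + d^3 - 9*d^2 + 8*d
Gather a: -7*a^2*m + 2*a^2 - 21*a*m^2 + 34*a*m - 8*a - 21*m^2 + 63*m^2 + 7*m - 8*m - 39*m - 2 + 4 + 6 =a^2*(2 - 7*m) + a*(-21*m^2 + 34*m - 8) + 42*m^2 - 40*m + 8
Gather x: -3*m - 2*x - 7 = -3*m - 2*x - 7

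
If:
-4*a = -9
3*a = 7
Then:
No Solution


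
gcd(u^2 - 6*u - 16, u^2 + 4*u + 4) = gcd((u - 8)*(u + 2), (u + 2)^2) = u + 2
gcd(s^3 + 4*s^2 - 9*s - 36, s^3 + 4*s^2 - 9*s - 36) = s^3 + 4*s^2 - 9*s - 36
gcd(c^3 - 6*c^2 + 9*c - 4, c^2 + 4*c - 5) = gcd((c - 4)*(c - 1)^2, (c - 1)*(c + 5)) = c - 1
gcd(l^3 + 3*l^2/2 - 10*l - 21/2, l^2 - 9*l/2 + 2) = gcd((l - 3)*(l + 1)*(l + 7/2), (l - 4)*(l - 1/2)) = 1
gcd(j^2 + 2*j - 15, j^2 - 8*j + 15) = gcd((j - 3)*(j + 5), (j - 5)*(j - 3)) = j - 3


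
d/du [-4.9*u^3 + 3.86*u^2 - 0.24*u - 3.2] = -14.7*u^2 + 7.72*u - 0.24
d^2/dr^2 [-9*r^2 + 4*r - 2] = -18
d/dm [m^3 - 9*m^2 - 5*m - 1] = 3*m^2 - 18*m - 5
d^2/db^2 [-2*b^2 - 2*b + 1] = -4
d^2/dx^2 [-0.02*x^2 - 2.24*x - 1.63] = -0.0400000000000000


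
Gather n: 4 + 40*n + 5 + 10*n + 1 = 50*n + 10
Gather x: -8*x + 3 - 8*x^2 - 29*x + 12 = -8*x^2 - 37*x + 15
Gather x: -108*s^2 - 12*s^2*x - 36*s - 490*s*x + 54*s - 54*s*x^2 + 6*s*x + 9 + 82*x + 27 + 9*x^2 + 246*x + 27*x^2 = -108*s^2 + 18*s + x^2*(36 - 54*s) + x*(-12*s^2 - 484*s + 328) + 36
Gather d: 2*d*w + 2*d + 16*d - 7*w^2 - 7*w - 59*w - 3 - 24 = d*(2*w + 18) - 7*w^2 - 66*w - 27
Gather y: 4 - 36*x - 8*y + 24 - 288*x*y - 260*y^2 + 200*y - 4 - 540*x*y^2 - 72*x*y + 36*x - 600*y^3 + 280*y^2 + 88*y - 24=-600*y^3 + y^2*(20 - 540*x) + y*(280 - 360*x)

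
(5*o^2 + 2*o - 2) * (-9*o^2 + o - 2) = -45*o^4 - 13*o^3 + 10*o^2 - 6*o + 4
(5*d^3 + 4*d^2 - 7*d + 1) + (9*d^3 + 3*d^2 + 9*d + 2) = 14*d^3 + 7*d^2 + 2*d + 3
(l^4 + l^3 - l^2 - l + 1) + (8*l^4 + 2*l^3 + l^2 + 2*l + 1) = 9*l^4 + 3*l^3 + l + 2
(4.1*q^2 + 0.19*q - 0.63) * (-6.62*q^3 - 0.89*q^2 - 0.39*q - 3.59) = -27.142*q^5 - 4.9068*q^4 + 2.4025*q^3 - 14.2324*q^2 - 0.4364*q + 2.2617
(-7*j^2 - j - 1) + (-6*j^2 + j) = -13*j^2 - 1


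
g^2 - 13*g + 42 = (g - 7)*(g - 6)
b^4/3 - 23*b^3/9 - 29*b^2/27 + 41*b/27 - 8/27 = (b/3 + 1/3)*(b - 8)*(b - 1/3)^2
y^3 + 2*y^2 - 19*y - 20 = (y - 4)*(y + 1)*(y + 5)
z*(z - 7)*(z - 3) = z^3 - 10*z^2 + 21*z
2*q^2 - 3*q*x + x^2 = (-2*q + x)*(-q + x)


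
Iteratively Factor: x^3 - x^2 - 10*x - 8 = (x + 1)*(x^2 - 2*x - 8) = (x + 1)*(x + 2)*(x - 4)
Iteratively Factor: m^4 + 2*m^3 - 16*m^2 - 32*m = (m - 4)*(m^3 + 6*m^2 + 8*m) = (m - 4)*(m + 2)*(m^2 + 4*m) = m*(m - 4)*(m + 2)*(m + 4)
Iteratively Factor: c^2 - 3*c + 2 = (c - 2)*(c - 1)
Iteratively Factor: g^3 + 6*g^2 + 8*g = (g + 2)*(g^2 + 4*g) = (g + 2)*(g + 4)*(g)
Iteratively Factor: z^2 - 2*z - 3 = (z + 1)*(z - 3)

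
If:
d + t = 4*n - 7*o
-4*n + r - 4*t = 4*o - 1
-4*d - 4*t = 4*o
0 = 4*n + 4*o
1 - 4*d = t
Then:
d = 1/3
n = 0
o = 0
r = -7/3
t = -1/3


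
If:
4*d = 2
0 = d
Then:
No Solution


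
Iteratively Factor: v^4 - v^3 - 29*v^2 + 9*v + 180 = (v + 3)*(v^3 - 4*v^2 - 17*v + 60) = (v - 3)*(v + 3)*(v^2 - v - 20) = (v - 5)*(v - 3)*(v + 3)*(v + 4)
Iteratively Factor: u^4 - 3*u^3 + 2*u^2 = (u - 1)*(u^3 - 2*u^2) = (u - 2)*(u - 1)*(u^2) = u*(u - 2)*(u - 1)*(u)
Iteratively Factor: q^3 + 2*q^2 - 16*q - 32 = (q + 2)*(q^2 - 16) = (q - 4)*(q + 2)*(q + 4)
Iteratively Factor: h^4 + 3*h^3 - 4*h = (h)*(h^3 + 3*h^2 - 4) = h*(h + 2)*(h^2 + h - 2) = h*(h + 2)^2*(h - 1)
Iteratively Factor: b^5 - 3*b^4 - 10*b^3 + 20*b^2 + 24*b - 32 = (b + 2)*(b^4 - 5*b^3 + 20*b - 16) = (b - 2)*(b + 2)*(b^3 - 3*b^2 - 6*b + 8) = (b - 2)*(b - 1)*(b + 2)*(b^2 - 2*b - 8) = (b - 2)*(b - 1)*(b + 2)^2*(b - 4)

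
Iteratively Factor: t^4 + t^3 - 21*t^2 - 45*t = (t - 5)*(t^3 + 6*t^2 + 9*t) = t*(t - 5)*(t^2 + 6*t + 9) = t*(t - 5)*(t + 3)*(t + 3)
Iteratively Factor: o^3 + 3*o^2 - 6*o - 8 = (o + 4)*(o^2 - o - 2) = (o - 2)*(o + 4)*(o + 1)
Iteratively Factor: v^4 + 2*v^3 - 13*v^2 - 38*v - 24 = (v + 3)*(v^3 - v^2 - 10*v - 8) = (v + 2)*(v + 3)*(v^2 - 3*v - 4) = (v - 4)*(v + 2)*(v + 3)*(v + 1)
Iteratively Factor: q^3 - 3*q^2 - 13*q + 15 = (q - 1)*(q^2 - 2*q - 15) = (q - 5)*(q - 1)*(q + 3)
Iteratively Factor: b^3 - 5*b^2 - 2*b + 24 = (b - 4)*(b^2 - b - 6) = (b - 4)*(b - 3)*(b + 2)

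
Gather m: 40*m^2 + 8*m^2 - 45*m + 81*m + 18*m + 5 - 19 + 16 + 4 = 48*m^2 + 54*m + 6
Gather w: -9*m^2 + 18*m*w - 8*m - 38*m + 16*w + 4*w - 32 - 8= -9*m^2 - 46*m + w*(18*m + 20) - 40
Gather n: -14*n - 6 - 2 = -14*n - 8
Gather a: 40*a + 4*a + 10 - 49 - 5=44*a - 44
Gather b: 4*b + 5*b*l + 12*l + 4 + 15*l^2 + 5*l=b*(5*l + 4) + 15*l^2 + 17*l + 4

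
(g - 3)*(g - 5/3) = g^2 - 14*g/3 + 5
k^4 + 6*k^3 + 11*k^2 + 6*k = k*(k + 1)*(k + 2)*(k + 3)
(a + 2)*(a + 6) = a^2 + 8*a + 12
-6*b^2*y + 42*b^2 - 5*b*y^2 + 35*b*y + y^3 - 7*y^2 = (-6*b + y)*(b + y)*(y - 7)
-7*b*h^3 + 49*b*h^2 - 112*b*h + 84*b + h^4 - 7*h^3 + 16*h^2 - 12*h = (-7*b + h)*(h - 3)*(h - 2)^2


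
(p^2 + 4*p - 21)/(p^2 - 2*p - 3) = (p + 7)/(p + 1)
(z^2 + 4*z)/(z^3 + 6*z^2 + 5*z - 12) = z/(z^2 + 2*z - 3)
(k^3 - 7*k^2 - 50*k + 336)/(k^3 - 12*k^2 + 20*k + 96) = (k + 7)/(k + 2)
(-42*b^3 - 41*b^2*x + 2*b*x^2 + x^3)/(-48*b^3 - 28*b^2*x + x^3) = (7*b^2 + 8*b*x + x^2)/(8*b^2 + 6*b*x + x^2)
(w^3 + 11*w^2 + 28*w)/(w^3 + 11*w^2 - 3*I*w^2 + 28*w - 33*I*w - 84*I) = w/(w - 3*I)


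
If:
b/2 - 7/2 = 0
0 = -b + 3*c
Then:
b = 7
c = 7/3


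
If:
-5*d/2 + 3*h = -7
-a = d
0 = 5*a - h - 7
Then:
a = 4/5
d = -4/5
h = -3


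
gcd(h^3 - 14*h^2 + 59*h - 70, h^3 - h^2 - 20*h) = h - 5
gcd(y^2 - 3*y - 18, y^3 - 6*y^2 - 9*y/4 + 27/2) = y - 6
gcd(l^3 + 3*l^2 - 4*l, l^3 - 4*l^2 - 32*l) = l^2 + 4*l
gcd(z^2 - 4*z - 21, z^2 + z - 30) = 1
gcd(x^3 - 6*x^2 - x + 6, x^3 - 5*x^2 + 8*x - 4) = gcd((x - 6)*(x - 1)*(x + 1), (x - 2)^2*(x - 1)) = x - 1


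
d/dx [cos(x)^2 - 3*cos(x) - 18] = (3 - 2*cos(x))*sin(x)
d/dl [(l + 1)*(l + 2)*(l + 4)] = 3*l^2 + 14*l + 14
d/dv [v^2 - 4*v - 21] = 2*v - 4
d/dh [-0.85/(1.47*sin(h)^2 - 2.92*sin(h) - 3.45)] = (2.499*sin(h) - 2.482)*cos(h)/(-1.47*sin(h)^2 + 2.92*sin(h) + 3.45)^2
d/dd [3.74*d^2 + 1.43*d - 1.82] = 7.48*d + 1.43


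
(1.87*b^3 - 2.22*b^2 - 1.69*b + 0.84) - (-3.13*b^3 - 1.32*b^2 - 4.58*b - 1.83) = 5.0*b^3 - 0.9*b^2 + 2.89*b + 2.67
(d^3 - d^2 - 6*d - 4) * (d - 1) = d^4 - 2*d^3 - 5*d^2 + 2*d + 4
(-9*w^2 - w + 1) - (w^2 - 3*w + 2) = -10*w^2 + 2*w - 1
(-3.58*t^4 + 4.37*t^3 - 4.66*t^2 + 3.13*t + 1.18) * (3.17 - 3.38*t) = 12.1004*t^5 - 26.1192*t^4 + 29.6037*t^3 - 25.3516*t^2 + 5.9337*t + 3.7406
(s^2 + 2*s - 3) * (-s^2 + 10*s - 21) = -s^4 + 8*s^3 + 2*s^2 - 72*s + 63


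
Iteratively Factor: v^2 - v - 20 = (v - 5)*(v + 4)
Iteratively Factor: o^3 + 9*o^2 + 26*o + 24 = (o + 4)*(o^2 + 5*o + 6) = (o + 2)*(o + 4)*(o + 3)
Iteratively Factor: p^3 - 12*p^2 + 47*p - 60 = (p - 5)*(p^2 - 7*p + 12) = (p - 5)*(p - 3)*(p - 4)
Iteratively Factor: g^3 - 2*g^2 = (g)*(g^2 - 2*g) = g^2*(g - 2)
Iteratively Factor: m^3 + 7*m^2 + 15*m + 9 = (m + 3)*(m^2 + 4*m + 3) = (m + 1)*(m + 3)*(m + 3)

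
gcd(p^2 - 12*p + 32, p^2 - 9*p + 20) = p - 4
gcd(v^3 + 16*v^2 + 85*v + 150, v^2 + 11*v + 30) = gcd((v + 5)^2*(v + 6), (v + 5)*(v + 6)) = v^2 + 11*v + 30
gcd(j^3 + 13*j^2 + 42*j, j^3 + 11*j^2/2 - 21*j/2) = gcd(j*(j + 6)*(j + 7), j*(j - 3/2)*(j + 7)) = j^2 + 7*j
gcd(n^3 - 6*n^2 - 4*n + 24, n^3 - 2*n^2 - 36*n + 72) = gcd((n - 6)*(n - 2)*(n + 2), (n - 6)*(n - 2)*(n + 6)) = n^2 - 8*n + 12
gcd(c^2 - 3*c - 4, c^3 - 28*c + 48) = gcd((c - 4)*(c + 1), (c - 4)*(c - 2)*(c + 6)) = c - 4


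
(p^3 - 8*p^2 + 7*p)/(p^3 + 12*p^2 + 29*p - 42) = p*(p - 7)/(p^2 + 13*p + 42)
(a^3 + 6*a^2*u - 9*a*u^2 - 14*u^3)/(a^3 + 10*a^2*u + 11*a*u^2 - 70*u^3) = (a + u)/(a + 5*u)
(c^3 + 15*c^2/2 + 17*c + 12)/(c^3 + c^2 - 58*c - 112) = (c^2 + 11*c/2 + 6)/(c^2 - c - 56)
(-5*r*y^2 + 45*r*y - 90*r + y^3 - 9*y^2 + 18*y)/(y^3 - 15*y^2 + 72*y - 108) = (-5*r + y)/(y - 6)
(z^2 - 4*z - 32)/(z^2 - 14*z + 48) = (z + 4)/(z - 6)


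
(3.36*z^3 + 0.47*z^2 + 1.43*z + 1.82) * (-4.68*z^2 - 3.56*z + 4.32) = -15.7248*z^5 - 14.1612*z^4 + 6.1496*z^3 - 11.578*z^2 - 0.301600000000001*z + 7.8624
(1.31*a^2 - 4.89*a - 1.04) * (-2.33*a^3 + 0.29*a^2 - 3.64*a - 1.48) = -3.0523*a^5 + 11.7736*a^4 - 3.7633*a^3 + 15.5592*a^2 + 11.0228*a + 1.5392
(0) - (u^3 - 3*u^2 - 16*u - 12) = -u^3 + 3*u^2 + 16*u + 12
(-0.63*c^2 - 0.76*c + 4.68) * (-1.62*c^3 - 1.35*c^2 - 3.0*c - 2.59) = 1.0206*c^5 + 2.0817*c^4 - 4.6656*c^3 - 2.4063*c^2 - 12.0716*c - 12.1212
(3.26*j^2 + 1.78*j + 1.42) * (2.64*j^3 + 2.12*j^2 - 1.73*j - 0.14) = 8.6064*j^5 + 11.6104*j^4 + 1.8826*j^3 - 0.5254*j^2 - 2.7058*j - 0.1988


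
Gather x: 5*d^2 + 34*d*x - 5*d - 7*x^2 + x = 5*d^2 - 5*d - 7*x^2 + x*(34*d + 1)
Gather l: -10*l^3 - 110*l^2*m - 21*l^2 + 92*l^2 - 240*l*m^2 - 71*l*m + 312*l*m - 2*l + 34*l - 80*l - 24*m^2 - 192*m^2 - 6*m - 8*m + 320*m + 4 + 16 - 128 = -10*l^3 + l^2*(71 - 110*m) + l*(-240*m^2 + 241*m - 48) - 216*m^2 + 306*m - 108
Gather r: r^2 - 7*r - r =r^2 - 8*r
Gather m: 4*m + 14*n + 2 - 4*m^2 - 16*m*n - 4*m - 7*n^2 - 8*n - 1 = -4*m^2 - 16*m*n - 7*n^2 + 6*n + 1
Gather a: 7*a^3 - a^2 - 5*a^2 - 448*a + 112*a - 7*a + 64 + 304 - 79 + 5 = 7*a^3 - 6*a^2 - 343*a + 294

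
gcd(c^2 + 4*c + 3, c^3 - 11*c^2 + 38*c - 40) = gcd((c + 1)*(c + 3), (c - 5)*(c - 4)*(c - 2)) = 1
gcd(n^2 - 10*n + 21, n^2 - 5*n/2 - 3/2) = n - 3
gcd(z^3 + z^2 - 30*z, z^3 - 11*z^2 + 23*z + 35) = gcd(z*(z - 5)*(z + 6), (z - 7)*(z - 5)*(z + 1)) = z - 5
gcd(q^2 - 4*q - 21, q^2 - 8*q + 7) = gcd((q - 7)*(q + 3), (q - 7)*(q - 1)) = q - 7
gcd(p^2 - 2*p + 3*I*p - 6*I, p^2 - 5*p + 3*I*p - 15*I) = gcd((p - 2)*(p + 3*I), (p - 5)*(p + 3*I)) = p + 3*I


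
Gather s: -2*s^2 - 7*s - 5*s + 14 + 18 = -2*s^2 - 12*s + 32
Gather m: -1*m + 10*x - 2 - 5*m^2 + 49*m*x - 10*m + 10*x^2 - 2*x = -5*m^2 + m*(49*x - 11) + 10*x^2 + 8*x - 2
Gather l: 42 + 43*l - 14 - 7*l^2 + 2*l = -7*l^2 + 45*l + 28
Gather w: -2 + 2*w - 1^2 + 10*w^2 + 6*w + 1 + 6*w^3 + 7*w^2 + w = 6*w^3 + 17*w^2 + 9*w - 2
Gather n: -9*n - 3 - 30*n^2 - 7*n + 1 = -30*n^2 - 16*n - 2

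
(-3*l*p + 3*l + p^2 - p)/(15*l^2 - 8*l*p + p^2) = (p - 1)/(-5*l + p)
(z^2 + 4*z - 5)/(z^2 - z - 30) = (z - 1)/(z - 6)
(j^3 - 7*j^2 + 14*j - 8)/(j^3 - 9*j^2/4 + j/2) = 4*(j^2 - 5*j + 4)/(j*(4*j - 1))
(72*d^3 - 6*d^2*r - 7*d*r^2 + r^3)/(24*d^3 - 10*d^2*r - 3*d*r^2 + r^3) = (-6*d + r)/(-2*d + r)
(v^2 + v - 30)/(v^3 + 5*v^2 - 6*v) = (v - 5)/(v*(v - 1))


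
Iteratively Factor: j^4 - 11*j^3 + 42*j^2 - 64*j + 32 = (j - 1)*(j^3 - 10*j^2 + 32*j - 32) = (j - 2)*(j - 1)*(j^2 - 8*j + 16) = (j - 4)*(j - 2)*(j - 1)*(j - 4)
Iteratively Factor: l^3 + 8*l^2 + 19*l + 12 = (l + 1)*(l^2 + 7*l + 12) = (l + 1)*(l + 4)*(l + 3)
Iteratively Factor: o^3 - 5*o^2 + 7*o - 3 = (o - 1)*(o^2 - 4*o + 3) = (o - 1)^2*(o - 3)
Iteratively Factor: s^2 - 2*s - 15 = (s + 3)*(s - 5)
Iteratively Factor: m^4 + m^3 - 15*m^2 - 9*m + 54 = (m + 3)*(m^3 - 2*m^2 - 9*m + 18) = (m - 2)*(m + 3)*(m^2 - 9) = (m - 3)*(m - 2)*(m + 3)*(m + 3)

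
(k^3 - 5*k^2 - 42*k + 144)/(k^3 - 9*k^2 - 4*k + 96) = (k^2 + 3*k - 18)/(k^2 - k - 12)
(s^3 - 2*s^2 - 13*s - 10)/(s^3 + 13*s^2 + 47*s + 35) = (s^2 - 3*s - 10)/(s^2 + 12*s + 35)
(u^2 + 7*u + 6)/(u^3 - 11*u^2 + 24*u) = (u^2 + 7*u + 6)/(u*(u^2 - 11*u + 24))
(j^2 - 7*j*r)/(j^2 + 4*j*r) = (j - 7*r)/(j + 4*r)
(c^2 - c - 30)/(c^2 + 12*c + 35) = (c - 6)/(c + 7)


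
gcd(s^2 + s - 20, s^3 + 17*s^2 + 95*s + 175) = s + 5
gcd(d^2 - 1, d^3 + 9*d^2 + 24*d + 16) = d + 1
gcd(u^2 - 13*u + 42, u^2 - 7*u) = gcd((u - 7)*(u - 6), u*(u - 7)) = u - 7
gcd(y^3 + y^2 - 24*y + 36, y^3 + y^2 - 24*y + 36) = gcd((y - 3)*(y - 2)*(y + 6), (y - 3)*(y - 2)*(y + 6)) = y^3 + y^2 - 24*y + 36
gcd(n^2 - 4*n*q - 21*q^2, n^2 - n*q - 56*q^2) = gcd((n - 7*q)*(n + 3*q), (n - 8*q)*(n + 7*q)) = 1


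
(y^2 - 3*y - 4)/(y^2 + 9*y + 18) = (y^2 - 3*y - 4)/(y^2 + 9*y + 18)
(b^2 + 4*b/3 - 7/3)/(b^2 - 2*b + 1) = (b + 7/3)/(b - 1)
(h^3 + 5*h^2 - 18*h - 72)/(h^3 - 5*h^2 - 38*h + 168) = (h + 3)/(h - 7)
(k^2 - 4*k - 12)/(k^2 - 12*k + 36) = (k + 2)/(k - 6)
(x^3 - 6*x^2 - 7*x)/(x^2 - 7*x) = x + 1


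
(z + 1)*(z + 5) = z^2 + 6*z + 5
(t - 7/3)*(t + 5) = t^2 + 8*t/3 - 35/3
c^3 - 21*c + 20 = (c - 4)*(c - 1)*(c + 5)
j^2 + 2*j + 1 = (j + 1)^2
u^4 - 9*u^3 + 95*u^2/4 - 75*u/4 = u*(u - 5)*(u - 5/2)*(u - 3/2)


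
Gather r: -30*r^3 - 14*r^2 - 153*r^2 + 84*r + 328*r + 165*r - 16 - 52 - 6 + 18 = -30*r^3 - 167*r^2 + 577*r - 56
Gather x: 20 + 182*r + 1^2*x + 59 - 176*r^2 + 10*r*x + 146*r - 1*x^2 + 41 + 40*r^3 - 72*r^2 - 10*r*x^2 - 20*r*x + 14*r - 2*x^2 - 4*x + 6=40*r^3 - 248*r^2 + 342*r + x^2*(-10*r - 3) + x*(-10*r - 3) + 126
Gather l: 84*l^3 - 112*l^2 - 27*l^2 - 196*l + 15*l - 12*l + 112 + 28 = 84*l^3 - 139*l^2 - 193*l + 140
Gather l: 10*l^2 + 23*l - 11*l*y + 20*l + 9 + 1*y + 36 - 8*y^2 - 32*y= 10*l^2 + l*(43 - 11*y) - 8*y^2 - 31*y + 45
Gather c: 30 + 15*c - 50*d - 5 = 15*c - 50*d + 25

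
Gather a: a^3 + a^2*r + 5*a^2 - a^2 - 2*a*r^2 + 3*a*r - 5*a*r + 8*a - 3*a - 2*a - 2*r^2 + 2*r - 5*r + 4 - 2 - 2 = a^3 + a^2*(r + 4) + a*(-2*r^2 - 2*r + 3) - 2*r^2 - 3*r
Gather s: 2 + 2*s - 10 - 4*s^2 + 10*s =-4*s^2 + 12*s - 8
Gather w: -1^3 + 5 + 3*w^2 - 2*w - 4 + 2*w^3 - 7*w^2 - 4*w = 2*w^3 - 4*w^2 - 6*w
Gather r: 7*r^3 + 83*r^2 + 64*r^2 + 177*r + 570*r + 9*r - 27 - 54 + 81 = 7*r^3 + 147*r^2 + 756*r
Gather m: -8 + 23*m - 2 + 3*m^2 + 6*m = 3*m^2 + 29*m - 10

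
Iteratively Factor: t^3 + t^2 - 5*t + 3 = (t - 1)*(t^2 + 2*t - 3) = (t - 1)^2*(t + 3)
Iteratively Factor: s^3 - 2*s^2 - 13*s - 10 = (s + 2)*(s^2 - 4*s - 5) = (s - 5)*(s + 2)*(s + 1)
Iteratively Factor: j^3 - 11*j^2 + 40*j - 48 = (j - 4)*(j^2 - 7*j + 12) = (j - 4)^2*(j - 3)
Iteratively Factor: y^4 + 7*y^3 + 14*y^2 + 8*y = (y + 2)*(y^3 + 5*y^2 + 4*y) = y*(y + 2)*(y^2 + 5*y + 4) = y*(y + 2)*(y + 4)*(y + 1)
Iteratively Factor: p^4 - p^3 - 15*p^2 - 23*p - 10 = (p - 5)*(p^3 + 4*p^2 + 5*p + 2) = (p - 5)*(p + 2)*(p^2 + 2*p + 1) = (p - 5)*(p + 1)*(p + 2)*(p + 1)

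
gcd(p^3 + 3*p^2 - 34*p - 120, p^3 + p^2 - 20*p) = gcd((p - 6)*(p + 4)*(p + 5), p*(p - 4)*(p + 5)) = p + 5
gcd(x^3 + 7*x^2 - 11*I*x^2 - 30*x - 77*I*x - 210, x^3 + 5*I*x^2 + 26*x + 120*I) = x - 5*I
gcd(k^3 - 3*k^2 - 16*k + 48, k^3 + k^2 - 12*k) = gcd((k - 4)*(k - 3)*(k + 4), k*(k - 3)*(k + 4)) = k^2 + k - 12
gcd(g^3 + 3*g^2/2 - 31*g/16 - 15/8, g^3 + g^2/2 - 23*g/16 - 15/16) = g^2 - g/2 - 15/16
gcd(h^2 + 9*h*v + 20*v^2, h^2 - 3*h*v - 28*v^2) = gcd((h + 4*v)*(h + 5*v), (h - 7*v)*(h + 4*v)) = h + 4*v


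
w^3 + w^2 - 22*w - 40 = (w - 5)*(w + 2)*(w + 4)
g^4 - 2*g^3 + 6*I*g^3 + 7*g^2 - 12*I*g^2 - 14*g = g*(g - 2)*(g - I)*(g + 7*I)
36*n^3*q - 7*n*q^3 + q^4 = q*(-6*n + q)*(-3*n + q)*(2*n + q)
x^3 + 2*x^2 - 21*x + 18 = (x - 3)*(x - 1)*(x + 6)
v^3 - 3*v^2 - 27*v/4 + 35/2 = (v - 7/2)*(v - 2)*(v + 5/2)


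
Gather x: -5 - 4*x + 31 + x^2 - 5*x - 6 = x^2 - 9*x + 20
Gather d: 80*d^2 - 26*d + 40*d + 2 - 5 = 80*d^2 + 14*d - 3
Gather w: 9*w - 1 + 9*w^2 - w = 9*w^2 + 8*w - 1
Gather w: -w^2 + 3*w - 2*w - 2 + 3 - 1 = -w^2 + w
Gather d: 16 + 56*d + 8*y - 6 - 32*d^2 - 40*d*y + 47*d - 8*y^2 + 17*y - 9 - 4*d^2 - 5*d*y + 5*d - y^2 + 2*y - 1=-36*d^2 + d*(108 - 45*y) - 9*y^2 + 27*y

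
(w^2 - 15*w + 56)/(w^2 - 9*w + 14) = (w - 8)/(w - 2)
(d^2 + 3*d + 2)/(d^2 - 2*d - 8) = (d + 1)/(d - 4)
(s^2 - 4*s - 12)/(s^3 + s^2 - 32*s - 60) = 1/(s + 5)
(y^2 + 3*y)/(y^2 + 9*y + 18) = y/(y + 6)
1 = 1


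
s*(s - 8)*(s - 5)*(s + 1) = s^4 - 12*s^3 + 27*s^2 + 40*s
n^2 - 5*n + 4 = (n - 4)*(n - 1)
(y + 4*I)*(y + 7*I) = y^2 + 11*I*y - 28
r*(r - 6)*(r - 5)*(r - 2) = r^4 - 13*r^3 + 52*r^2 - 60*r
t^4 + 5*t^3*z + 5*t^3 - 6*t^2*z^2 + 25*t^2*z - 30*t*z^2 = t*(t + 5)*(t - z)*(t + 6*z)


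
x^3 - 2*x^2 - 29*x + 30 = (x - 6)*(x - 1)*(x + 5)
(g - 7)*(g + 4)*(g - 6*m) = g^3 - 6*g^2*m - 3*g^2 + 18*g*m - 28*g + 168*m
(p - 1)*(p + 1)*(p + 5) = p^3 + 5*p^2 - p - 5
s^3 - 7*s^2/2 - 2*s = s*(s - 4)*(s + 1/2)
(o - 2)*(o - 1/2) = o^2 - 5*o/2 + 1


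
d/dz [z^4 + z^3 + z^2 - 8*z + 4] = 4*z^3 + 3*z^2 + 2*z - 8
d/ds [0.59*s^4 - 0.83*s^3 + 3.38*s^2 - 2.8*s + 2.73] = 2.36*s^3 - 2.49*s^2 + 6.76*s - 2.8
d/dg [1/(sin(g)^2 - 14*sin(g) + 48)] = 2*(7 - sin(g))*cos(g)/(sin(g)^2 - 14*sin(g) + 48)^2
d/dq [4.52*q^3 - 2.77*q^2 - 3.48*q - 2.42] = 13.56*q^2 - 5.54*q - 3.48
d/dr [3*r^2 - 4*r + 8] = 6*r - 4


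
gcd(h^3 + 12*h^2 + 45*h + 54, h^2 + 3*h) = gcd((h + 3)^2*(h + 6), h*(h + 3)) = h + 3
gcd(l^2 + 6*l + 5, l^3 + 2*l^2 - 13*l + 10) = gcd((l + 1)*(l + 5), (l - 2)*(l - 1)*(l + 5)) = l + 5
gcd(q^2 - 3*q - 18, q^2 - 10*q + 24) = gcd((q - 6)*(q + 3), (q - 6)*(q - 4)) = q - 6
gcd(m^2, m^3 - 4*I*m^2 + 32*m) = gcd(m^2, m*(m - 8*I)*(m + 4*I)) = m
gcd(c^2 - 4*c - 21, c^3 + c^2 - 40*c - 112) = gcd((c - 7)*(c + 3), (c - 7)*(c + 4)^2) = c - 7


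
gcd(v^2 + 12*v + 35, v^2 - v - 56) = v + 7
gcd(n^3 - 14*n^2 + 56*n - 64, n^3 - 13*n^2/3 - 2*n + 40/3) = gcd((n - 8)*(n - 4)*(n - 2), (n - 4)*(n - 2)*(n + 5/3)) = n^2 - 6*n + 8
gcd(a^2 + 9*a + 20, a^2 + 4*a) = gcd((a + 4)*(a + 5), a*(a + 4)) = a + 4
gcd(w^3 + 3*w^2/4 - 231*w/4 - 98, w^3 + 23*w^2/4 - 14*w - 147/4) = w^2 + 35*w/4 + 49/4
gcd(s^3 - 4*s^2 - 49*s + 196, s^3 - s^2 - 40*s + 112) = s^2 + 3*s - 28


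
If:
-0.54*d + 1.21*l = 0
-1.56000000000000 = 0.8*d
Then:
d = -1.95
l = -0.87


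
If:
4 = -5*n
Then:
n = -4/5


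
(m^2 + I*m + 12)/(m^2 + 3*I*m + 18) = (m + 4*I)/(m + 6*I)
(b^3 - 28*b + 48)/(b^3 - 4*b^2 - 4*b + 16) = (b + 6)/(b + 2)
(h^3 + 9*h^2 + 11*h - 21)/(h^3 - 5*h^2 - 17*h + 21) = (h + 7)/(h - 7)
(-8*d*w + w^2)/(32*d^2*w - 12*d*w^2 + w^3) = 1/(-4*d + w)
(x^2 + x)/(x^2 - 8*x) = (x + 1)/(x - 8)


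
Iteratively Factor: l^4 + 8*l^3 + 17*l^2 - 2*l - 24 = (l + 4)*(l^3 + 4*l^2 + l - 6) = (l - 1)*(l + 4)*(l^2 + 5*l + 6) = (l - 1)*(l + 3)*(l + 4)*(l + 2)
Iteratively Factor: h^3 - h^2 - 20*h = (h)*(h^2 - h - 20) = h*(h + 4)*(h - 5)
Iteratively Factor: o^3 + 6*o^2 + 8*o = (o + 4)*(o^2 + 2*o) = o*(o + 4)*(o + 2)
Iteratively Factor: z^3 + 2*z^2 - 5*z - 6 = (z + 1)*(z^2 + z - 6) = (z + 1)*(z + 3)*(z - 2)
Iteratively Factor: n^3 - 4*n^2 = (n)*(n^2 - 4*n) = n*(n - 4)*(n)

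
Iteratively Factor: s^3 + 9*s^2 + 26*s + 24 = (s + 4)*(s^2 + 5*s + 6) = (s + 2)*(s + 4)*(s + 3)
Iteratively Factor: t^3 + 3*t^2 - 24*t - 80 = (t + 4)*(t^2 - t - 20) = (t - 5)*(t + 4)*(t + 4)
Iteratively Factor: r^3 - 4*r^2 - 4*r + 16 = (r + 2)*(r^2 - 6*r + 8) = (r - 4)*(r + 2)*(r - 2)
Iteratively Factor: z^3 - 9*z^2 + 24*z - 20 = (z - 2)*(z^2 - 7*z + 10) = (z - 2)^2*(z - 5)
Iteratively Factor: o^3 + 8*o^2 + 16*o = (o + 4)*(o^2 + 4*o) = (o + 4)^2*(o)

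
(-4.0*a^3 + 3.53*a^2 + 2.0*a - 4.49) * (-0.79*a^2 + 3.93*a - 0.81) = 3.16*a^5 - 18.5087*a^4 + 15.5329*a^3 + 8.5478*a^2 - 19.2657*a + 3.6369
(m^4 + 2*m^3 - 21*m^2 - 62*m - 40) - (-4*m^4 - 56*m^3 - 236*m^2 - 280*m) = 5*m^4 + 58*m^3 + 215*m^2 + 218*m - 40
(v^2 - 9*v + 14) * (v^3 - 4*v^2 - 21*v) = v^5 - 13*v^4 + 29*v^3 + 133*v^2 - 294*v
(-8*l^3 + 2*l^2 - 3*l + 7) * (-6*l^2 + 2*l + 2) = 48*l^5 - 28*l^4 + 6*l^3 - 44*l^2 + 8*l + 14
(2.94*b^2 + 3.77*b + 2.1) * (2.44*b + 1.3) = 7.1736*b^3 + 13.0208*b^2 + 10.025*b + 2.73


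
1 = 1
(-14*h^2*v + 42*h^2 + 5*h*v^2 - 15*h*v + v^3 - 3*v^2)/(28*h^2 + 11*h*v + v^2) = (-2*h*v + 6*h + v^2 - 3*v)/(4*h + v)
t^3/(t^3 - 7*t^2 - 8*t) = t^2/(t^2 - 7*t - 8)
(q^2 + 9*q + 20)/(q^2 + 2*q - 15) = (q + 4)/(q - 3)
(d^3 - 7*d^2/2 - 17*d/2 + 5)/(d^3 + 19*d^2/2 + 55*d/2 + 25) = (2*d^2 - 11*d + 5)/(2*d^2 + 15*d + 25)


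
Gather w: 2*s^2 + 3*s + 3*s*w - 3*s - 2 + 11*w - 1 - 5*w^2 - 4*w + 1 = 2*s^2 - 5*w^2 + w*(3*s + 7) - 2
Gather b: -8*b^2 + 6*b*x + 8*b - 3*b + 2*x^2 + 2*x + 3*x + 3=-8*b^2 + b*(6*x + 5) + 2*x^2 + 5*x + 3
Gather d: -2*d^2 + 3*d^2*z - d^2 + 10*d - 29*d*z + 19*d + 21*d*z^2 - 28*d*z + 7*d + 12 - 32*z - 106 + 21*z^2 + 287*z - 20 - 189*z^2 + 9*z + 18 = d^2*(3*z - 3) + d*(21*z^2 - 57*z + 36) - 168*z^2 + 264*z - 96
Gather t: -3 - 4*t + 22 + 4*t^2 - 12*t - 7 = 4*t^2 - 16*t + 12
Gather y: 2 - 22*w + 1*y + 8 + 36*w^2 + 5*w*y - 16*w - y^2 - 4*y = 36*w^2 - 38*w - y^2 + y*(5*w - 3) + 10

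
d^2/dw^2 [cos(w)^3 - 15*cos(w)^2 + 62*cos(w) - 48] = -251*cos(w)/4 + 30*cos(2*w) - 9*cos(3*w)/4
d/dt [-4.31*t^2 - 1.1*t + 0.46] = -8.62*t - 1.1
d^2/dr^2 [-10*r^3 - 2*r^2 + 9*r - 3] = -60*r - 4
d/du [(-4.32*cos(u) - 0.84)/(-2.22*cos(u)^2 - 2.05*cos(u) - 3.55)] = (9.5904*cos(u)^2 + 3.7296*cos(u) - 13.614)*sin(u)/(4.9284*cos(u)^4 + 9.102*cos(u)^3 + 19.9645*cos(u)^2 + 14.555*cos(u) + 12.6025)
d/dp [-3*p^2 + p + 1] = 1 - 6*p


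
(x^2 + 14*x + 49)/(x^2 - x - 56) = (x + 7)/(x - 8)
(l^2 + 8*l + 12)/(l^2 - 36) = (l + 2)/(l - 6)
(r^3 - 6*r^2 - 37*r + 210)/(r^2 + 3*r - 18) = (r^2 - 12*r + 35)/(r - 3)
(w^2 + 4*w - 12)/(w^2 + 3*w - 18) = (w - 2)/(w - 3)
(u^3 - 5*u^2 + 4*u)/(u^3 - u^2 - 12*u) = (u - 1)/(u + 3)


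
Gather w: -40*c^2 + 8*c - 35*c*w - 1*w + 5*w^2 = -40*c^2 + 8*c + 5*w^2 + w*(-35*c - 1)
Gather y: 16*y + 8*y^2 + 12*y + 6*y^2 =14*y^2 + 28*y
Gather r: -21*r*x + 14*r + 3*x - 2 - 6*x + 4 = r*(14 - 21*x) - 3*x + 2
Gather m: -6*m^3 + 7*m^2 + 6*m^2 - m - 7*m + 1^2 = -6*m^3 + 13*m^2 - 8*m + 1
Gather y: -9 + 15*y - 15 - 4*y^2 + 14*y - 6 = -4*y^2 + 29*y - 30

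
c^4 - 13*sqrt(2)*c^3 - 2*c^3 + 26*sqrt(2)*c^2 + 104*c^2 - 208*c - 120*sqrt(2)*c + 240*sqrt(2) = (c - 2)*(c - 6*sqrt(2))*(c - 5*sqrt(2))*(c - 2*sqrt(2))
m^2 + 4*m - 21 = (m - 3)*(m + 7)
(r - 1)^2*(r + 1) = r^3 - r^2 - r + 1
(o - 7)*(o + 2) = o^2 - 5*o - 14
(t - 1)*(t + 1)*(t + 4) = t^3 + 4*t^2 - t - 4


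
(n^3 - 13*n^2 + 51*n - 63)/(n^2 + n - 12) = (n^2 - 10*n + 21)/(n + 4)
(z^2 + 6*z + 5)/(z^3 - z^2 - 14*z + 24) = (z^2 + 6*z + 5)/(z^3 - z^2 - 14*z + 24)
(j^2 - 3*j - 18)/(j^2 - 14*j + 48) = (j + 3)/(j - 8)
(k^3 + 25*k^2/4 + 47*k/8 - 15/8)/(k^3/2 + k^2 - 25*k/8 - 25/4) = (8*k^3 + 50*k^2 + 47*k - 15)/(4*k^3 + 8*k^2 - 25*k - 50)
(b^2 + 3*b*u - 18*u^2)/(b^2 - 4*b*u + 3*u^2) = (-b - 6*u)/(-b + u)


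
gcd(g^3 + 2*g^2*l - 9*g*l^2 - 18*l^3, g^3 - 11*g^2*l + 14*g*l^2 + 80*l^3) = g + 2*l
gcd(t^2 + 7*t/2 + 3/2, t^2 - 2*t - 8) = 1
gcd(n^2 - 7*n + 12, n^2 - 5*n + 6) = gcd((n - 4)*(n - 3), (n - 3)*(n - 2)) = n - 3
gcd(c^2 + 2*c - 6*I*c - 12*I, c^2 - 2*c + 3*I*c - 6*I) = 1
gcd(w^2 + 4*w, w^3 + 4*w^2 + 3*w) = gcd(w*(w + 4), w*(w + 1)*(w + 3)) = w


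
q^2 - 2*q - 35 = (q - 7)*(q + 5)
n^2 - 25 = (n - 5)*(n + 5)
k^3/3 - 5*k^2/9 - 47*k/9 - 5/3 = (k/3 + 1)*(k - 5)*(k + 1/3)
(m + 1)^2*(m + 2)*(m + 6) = m^4 + 10*m^3 + 29*m^2 + 32*m + 12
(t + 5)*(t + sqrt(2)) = t^2 + sqrt(2)*t + 5*t + 5*sqrt(2)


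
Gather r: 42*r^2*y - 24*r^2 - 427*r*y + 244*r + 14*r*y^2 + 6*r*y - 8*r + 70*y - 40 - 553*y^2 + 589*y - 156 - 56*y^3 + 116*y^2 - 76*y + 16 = r^2*(42*y - 24) + r*(14*y^2 - 421*y + 236) - 56*y^3 - 437*y^2 + 583*y - 180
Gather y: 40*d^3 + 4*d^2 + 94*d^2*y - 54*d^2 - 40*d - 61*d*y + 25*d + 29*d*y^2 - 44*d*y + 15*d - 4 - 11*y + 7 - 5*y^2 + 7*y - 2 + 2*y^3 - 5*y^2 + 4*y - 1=40*d^3 - 50*d^2 + 2*y^3 + y^2*(29*d - 10) + y*(94*d^2 - 105*d)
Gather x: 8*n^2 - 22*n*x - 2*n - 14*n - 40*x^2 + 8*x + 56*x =8*n^2 - 16*n - 40*x^2 + x*(64 - 22*n)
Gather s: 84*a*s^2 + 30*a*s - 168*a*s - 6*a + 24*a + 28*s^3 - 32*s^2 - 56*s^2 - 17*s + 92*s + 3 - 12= 18*a + 28*s^3 + s^2*(84*a - 88) + s*(75 - 138*a) - 9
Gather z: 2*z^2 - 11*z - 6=2*z^2 - 11*z - 6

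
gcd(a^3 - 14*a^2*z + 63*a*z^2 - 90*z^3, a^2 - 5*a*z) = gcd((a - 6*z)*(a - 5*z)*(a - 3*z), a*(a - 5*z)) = -a + 5*z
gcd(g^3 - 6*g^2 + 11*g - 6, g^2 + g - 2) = g - 1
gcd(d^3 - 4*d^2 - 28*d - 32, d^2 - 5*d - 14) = d + 2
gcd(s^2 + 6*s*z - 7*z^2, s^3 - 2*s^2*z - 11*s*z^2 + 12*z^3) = -s + z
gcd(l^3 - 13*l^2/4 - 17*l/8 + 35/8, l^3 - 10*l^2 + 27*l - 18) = l - 1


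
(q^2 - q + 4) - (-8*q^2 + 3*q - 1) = 9*q^2 - 4*q + 5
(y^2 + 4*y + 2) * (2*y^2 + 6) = 2*y^4 + 8*y^3 + 10*y^2 + 24*y + 12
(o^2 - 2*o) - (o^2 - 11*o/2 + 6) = 7*o/2 - 6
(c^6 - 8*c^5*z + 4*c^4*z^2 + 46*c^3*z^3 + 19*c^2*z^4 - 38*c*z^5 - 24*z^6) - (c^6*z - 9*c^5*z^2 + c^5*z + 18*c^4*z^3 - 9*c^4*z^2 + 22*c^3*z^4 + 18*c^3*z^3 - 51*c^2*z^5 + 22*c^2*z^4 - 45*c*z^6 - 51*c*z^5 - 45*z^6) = -c^6*z + c^6 + 9*c^5*z^2 - 9*c^5*z - 18*c^4*z^3 + 13*c^4*z^2 - 22*c^3*z^4 + 28*c^3*z^3 + 51*c^2*z^5 - 3*c^2*z^4 + 45*c*z^6 + 13*c*z^5 + 21*z^6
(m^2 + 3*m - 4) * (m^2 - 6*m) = m^4 - 3*m^3 - 22*m^2 + 24*m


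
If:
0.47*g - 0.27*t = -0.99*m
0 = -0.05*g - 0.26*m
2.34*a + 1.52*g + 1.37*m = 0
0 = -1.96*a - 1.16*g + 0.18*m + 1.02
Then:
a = -3.85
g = 7.18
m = -1.38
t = 7.43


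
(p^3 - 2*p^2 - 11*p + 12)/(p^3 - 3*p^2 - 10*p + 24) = (p - 1)/(p - 2)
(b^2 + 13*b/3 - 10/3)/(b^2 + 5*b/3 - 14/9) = 3*(b + 5)/(3*b + 7)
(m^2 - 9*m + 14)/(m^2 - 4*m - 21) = (m - 2)/(m + 3)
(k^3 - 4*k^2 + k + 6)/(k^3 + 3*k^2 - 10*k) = (k^2 - 2*k - 3)/(k*(k + 5))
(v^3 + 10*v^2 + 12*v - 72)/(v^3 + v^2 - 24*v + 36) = (v + 6)/(v - 3)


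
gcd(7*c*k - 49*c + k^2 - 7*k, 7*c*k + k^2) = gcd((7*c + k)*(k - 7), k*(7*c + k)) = 7*c + k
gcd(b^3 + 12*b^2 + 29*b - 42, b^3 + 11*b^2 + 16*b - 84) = b^2 + 13*b + 42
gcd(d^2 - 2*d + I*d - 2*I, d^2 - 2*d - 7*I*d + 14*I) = d - 2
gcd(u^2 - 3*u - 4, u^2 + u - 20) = u - 4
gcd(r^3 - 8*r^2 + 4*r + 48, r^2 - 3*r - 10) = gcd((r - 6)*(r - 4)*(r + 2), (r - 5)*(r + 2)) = r + 2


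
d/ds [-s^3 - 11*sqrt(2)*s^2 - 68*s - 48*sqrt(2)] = -3*s^2 - 22*sqrt(2)*s - 68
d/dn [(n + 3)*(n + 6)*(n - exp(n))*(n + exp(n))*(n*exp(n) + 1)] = n^5*exp(n) + 14*n^4*exp(n) - 3*n^3*exp(3*n) + 54*n^3*exp(n) + 4*n^3 - 30*n^2*exp(3*n) - 2*n^2*exp(2*n) + 54*n^2*exp(n) + 27*n^2 - 72*n*exp(3*n) - 20*n*exp(2*n) + 36*n - 18*exp(3*n) - 45*exp(2*n)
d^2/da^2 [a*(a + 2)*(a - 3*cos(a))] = 3*a^2*cos(a) + 12*a*sin(a) + 6*a*cos(a) + 6*a + 12*sin(a) - 6*cos(a) + 4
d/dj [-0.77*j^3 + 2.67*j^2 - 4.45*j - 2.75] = -2.31*j^2 + 5.34*j - 4.45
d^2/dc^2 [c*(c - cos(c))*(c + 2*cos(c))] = -c^2*cos(c) - 4*c*sin(c) + 4*c*cos(2*c) + 6*c + 4*sin(2*c) + 2*cos(c)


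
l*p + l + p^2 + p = (l + p)*(p + 1)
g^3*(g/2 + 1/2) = g^4/2 + g^3/2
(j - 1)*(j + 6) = j^2 + 5*j - 6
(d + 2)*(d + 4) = d^2 + 6*d + 8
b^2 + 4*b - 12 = (b - 2)*(b + 6)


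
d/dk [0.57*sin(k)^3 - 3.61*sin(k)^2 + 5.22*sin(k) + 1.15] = (1.71*sin(k)^2 - 7.22*sin(k) + 5.22)*cos(k)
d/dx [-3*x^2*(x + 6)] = 9*x*(-x - 4)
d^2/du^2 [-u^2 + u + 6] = -2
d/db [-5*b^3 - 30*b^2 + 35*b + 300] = -15*b^2 - 60*b + 35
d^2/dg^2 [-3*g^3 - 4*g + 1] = -18*g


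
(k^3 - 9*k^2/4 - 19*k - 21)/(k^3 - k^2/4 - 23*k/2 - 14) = (k - 6)/(k - 4)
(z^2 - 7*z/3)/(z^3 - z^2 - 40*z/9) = 3*(7 - 3*z)/(-9*z^2 + 9*z + 40)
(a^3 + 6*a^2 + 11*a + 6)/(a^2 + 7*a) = (a^3 + 6*a^2 + 11*a + 6)/(a*(a + 7))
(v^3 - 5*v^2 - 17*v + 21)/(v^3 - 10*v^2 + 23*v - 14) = (v + 3)/(v - 2)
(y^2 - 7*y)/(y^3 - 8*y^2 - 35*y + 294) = y/(y^2 - y - 42)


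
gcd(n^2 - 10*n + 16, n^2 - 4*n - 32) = n - 8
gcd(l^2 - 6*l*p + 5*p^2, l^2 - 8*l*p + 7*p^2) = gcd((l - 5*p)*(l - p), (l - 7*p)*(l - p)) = -l + p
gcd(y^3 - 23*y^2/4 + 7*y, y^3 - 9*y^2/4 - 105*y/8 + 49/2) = y^2 - 23*y/4 + 7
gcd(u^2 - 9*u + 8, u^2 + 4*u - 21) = 1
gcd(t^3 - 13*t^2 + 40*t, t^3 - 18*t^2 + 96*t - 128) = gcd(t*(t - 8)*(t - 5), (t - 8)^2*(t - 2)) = t - 8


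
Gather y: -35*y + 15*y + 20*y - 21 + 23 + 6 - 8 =0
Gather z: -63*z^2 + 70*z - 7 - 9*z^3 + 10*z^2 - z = -9*z^3 - 53*z^2 + 69*z - 7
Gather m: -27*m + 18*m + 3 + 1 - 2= 2 - 9*m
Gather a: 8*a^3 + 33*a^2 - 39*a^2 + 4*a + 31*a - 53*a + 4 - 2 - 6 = 8*a^3 - 6*a^2 - 18*a - 4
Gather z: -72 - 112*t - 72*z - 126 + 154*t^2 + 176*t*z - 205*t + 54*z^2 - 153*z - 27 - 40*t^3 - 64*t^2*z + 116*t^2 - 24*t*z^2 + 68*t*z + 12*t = -40*t^3 + 270*t^2 - 305*t + z^2*(54 - 24*t) + z*(-64*t^2 + 244*t - 225) - 225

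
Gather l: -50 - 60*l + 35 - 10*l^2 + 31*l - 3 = -10*l^2 - 29*l - 18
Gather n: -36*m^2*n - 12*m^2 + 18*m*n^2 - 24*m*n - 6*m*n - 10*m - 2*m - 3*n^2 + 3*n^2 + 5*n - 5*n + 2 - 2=-12*m^2 + 18*m*n^2 - 12*m + n*(-36*m^2 - 30*m)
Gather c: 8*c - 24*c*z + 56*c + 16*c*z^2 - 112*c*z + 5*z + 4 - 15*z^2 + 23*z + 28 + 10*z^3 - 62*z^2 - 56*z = c*(16*z^2 - 136*z + 64) + 10*z^3 - 77*z^2 - 28*z + 32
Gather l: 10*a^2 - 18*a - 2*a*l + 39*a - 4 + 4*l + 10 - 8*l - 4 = 10*a^2 + 21*a + l*(-2*a - 4) + 2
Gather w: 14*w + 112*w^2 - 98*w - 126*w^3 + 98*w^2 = -126*w^3 + 210*w^2 - 84*w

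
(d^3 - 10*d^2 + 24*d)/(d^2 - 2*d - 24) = d*(d - 4)/(d + 4)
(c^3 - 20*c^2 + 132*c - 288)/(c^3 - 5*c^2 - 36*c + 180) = (c^2 - 14*c + 48)/(c^2 + c - 30)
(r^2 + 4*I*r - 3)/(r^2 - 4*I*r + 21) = (r + I)/(r - 7*I)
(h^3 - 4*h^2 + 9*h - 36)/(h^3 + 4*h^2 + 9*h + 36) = (h - 4)/(h + 4)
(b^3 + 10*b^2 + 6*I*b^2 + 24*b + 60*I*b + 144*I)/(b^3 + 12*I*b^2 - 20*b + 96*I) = (b^2 + 10*b + 24)/(b^2 + 6*I*b + 16)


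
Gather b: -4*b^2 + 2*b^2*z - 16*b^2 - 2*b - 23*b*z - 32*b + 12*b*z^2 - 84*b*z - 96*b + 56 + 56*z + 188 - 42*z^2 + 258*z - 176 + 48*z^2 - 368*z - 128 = b^2*(2*z - 20) + b*(12*z^2 - 107*z - 130) + 6*z^2 - 54*z - 60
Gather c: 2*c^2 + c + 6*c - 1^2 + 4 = 2*c^2 + 7*c + 3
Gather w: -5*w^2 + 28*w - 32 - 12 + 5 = -5*w^2 + 28*w - 39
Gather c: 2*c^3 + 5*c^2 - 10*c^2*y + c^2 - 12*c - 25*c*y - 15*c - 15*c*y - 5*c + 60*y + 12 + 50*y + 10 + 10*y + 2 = 2*c^3 + c^2*(6 - 10*y) + c*(-40*y - 32) + 120*y + 24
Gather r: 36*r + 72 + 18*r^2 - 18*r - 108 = 18*r^2 + 18*r - 36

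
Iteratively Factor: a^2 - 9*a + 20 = (a - 5)*(a - 4)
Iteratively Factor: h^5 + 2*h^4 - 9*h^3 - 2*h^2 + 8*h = (h + 1)*(h^4 + h^3 - 10*h^2 + 8*h) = (h - 1)*(h + 1)*(h^3 + 2*h^2 - 8*h) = (h - 1)*(h + 1)*(h + 4)*(h^2 - 2*h) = h*(h - 1)*(h + 1)*(h + 4)*(h - 2)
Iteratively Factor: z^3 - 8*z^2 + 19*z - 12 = (z - 4)*(z^2 - 4*z + 3) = (z - 4)*(z - 1)*(z - 3)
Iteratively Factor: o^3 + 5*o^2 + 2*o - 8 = (o + 2)*(o^2 + 3*o - 4) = (o - 1)*(o + 2)*(o + 4)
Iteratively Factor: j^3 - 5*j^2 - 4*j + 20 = (j - 5)*(j^2 - 4) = (j - 5)*(j + 2)*(j - 2)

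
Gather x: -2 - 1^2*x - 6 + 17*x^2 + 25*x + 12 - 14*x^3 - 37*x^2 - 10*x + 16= -14*x^3 - 20*x^2 + 14*x + 20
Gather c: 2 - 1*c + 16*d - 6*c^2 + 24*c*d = -6*c^2 + c*(24*d - 1) + 16*d + 2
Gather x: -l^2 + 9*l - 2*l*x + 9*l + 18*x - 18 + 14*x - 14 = -l^2 + 18*l + x*(32 - 2*l) - 32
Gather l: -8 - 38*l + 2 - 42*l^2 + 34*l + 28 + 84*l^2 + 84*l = 42*l^2 + 80*l + 22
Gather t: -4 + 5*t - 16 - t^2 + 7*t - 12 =-t^2 + 12*t - 32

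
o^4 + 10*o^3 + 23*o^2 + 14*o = o*(o + 1)*(o + 2)*(o + 7)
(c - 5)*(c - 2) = c^2 - 7*c + 10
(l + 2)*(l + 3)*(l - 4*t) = l^3 - 4*l^2*t + 5*l^2 - 20*l*t + 6*l - 24*t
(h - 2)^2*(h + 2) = h^3 - 2*h^2 - 4*h + 8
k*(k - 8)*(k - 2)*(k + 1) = k^4 - 9*k^3 + 6*k^2 + 16*k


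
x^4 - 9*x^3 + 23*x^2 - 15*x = x*(x - 5)*(x - 3)*(x - 1)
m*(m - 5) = m^2 - 5*m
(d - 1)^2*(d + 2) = d^3 - 3*d + 2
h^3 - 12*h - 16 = (h - 4)*(h + 2)^2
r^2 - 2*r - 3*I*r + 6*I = (r - 2)*(r - 3*I)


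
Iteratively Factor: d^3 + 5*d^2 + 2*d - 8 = (d - 1)*(d^2 + 6*d + 8) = (d - 1)*(d + 4)*(d + 2)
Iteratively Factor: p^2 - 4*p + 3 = (p - 3)*(p - 1)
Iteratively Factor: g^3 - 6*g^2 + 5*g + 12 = (g + 1)*(g^2 - 7*g + 12) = (g - 3)*(g + 1)*(g - 4)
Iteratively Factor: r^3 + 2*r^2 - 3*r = (r - 1)*(r^2 + 3*r) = (r - 1)*(r + 3)*(r)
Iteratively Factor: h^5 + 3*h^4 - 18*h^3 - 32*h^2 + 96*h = (h - 2)*(h^4 + 5*h^3 - 8*h^2 - 48*h) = h*(h - 2)*(h^3 + 5*h^2 - 8*h - 48) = h*(h - 3)*(h - 2)*(h^2 + 8*h + 16) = h*(h - 3)*(h - 2)*(h + 4)*(h + 4)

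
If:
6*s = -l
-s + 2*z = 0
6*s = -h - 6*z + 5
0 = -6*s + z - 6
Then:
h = 163/11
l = 72/11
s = -12/11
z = -6/11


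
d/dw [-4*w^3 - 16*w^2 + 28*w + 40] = -12*w^2 - 32*w + 28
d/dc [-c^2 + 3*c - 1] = 3 - 2*c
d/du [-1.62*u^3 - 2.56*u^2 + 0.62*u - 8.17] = -4.86*u^2 - 5.12*u + 0.62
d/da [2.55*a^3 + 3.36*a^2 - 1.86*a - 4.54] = 7.65*a^2 + 6.72*a - 1.86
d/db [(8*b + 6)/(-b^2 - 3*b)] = 2*(4*b^2 + 6*b + 9)/(b^2*(b^2 + 6*b + 9))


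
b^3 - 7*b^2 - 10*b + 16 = (b - 8)*(b - 1)*(b + 2)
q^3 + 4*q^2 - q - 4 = (q - 1)*(q + 1)*(q + 4)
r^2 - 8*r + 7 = (r - 7)*(r - 1)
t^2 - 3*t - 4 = (t - 4)*(t + 1)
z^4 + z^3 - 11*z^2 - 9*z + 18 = (z - 3)*(z - 1)*(z + 2)*(z + 3)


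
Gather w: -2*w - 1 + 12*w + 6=10*w + 5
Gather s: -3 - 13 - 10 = -26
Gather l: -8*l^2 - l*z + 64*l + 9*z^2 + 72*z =-8*l^2 + l*(64 - z) + 9*z^2 + 72*z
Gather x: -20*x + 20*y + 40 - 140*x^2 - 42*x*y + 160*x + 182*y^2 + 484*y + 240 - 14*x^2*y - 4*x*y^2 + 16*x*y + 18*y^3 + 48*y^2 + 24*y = x^2*(-14*y - 140) + x*(-4*y^2 - 26*y + 140) + 18*y^3 + 230*y^2 + 528*y + 280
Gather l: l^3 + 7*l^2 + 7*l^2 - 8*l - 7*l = l^3 + 14*l^2 - 15*l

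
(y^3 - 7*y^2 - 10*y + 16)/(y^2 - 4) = (y^2 - 9*y + 8)/(y - 2)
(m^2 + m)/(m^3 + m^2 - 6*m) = (m + 1)/(m^2 + m - 6)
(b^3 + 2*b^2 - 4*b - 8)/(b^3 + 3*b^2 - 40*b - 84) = (b^2 - 4)/(b^2 + b - 42)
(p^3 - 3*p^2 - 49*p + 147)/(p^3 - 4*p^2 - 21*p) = (p^2 + 4*p - 21)/(p*(p + 3))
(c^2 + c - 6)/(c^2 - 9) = (c - 2)/(c - 3)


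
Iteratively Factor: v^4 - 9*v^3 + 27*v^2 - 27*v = (v - 3)*(v^3 - 6*v^2 + 9*v) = (v - 3)^2*(v^2 - 3*v) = (v - 3)^3*(v)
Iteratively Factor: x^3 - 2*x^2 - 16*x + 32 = (x - 4)*(x^2 + 2*x - 8) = (x - 4)*(x + 4)*(x - 2)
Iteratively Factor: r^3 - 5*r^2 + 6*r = (r - 2)*(r^2 - 3*r) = r*(r - 2)*(r - 3)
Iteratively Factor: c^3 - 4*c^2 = (c - 4)*(c^2) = c*(c - 4)*(c)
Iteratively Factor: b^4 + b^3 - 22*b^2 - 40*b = (b + 4)*(b^3 - 3*b^2 - 10*b) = b*(b + 4)*(b^2 - 3*b - 10) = b*(b + 2)*(b + 4)*(b - 5)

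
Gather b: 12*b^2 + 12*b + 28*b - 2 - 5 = 12*b^2 + 40*b - 7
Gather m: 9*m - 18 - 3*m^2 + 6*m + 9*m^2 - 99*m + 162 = 6*m^2 - 84*m + 144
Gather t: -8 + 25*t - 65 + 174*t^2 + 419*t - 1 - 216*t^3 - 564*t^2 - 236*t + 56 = -216*t^3 - 390*t^2 + 208*t - 18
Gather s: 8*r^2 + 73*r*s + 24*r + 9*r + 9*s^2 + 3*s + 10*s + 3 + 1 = 8*r^2 + 33*r + 9*s^2 + s*(73*r + 13) + 4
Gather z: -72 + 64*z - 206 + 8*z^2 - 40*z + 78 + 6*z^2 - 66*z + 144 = 14*z^2 - 42*z - 56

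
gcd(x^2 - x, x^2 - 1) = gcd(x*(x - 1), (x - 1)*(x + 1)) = x - 1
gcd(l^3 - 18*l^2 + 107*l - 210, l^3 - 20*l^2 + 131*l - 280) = l^2 - 12*l + 35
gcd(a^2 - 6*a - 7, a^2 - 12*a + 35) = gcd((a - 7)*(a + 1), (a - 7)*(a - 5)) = a - 7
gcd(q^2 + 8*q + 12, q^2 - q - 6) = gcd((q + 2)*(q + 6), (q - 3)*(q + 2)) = q + 2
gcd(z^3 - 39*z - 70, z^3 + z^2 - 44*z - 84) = z^2 - 5*z - 14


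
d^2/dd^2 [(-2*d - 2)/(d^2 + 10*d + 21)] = 4*(-4*(d + 1)*(d + 5)^2 + (3*d + 11)*(d^2 + 10*d + 21))/(d^2 + 10*d + 21)^3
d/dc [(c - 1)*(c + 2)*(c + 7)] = 3*c^2 + 16*c + 5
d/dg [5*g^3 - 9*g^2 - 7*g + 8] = 15*g^2 - 18*g - 7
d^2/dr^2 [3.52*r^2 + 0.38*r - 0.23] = 7.04000000000000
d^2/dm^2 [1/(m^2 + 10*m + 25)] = 6/(m^4 + 20*m^3 + 150*m^2 + 500*m + 625)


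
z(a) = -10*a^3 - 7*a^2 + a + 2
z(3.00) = -328.00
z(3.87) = -678.57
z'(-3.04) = -233.69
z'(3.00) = -311.00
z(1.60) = -55.28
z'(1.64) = -102.65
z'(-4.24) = -478.97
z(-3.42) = 316.72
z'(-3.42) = -302.01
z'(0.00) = 1.00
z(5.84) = -2222.67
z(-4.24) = 634.17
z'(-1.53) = -47.81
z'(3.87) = -502.49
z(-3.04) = 215.21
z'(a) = -30*a^2 - 14*a + 1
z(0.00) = 2.00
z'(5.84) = -1103.93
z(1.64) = -59.30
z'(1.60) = -98.20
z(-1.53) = 19.90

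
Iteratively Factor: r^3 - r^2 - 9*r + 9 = (r - 1)*(r^2 - 9) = (r - 1)*(r + 3)*(r - 3)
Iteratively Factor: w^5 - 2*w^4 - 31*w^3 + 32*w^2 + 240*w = (w - 5)*(w^4 + 3*w^3 - 16*w^2 - 48*w) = (w - 5)*(w + 4)*(w^3 - w^2 - 12*w) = (w - 5)*(w - 4)*(w + 4)*(w^2 + 3*w) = (w - 5)*(w - 4)*(w + 3)*(w + 4)*(w)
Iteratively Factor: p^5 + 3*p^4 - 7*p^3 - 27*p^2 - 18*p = (p)*(p^4 + 3*p^3 - 7*p^2 - 27*p - 18) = p*(p + 2)*(p^3 + p^2 - 9*p - 9) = p*(p + 2)*(p + 3)*(p^2 - 2*p - 3) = p*(p + 1)*(p + 2)*(p + 3)*(p - 3)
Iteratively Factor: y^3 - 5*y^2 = (y)*(y^2 - 5*y) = y^2*(y - 5)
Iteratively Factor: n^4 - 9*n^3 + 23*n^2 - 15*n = (n - 3)*(n^3 - 6*n^2 + 5*n) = (n - 5)*(n - 3)*(n^2 - n) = (n - 5)*(n - 3)*(n - 1)*(n)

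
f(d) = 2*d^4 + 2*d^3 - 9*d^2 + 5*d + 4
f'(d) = 8*d^3 + 6*d^2 - 18*d + 5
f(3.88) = 458.00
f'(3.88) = 492.77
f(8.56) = 11379.82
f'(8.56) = 5308.34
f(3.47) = 286.51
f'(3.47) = 349.04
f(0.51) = 4.61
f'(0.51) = -1.56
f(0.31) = 4.76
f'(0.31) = 0.23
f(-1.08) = -11.70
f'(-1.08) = 21.36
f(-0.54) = -1.47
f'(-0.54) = 15.21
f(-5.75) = 1483.73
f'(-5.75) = -1214.00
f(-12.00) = 36664.00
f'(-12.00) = -12739.00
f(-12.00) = 36664.00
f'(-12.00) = -12739.00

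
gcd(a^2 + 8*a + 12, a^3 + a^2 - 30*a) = a + 6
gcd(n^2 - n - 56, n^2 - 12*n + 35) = 1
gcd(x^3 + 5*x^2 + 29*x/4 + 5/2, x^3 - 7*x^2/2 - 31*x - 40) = x^2 + 9*x/2 + 5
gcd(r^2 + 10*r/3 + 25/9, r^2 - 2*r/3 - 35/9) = r + 5/3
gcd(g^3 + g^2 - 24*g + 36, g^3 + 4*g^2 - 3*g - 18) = g - 2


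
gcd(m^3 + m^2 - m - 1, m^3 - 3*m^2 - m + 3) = m^2 - 1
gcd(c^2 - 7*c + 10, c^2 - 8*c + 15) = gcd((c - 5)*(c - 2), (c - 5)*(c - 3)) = c - 5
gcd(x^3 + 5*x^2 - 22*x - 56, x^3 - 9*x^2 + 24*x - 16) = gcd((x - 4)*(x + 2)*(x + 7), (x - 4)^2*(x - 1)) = x - 4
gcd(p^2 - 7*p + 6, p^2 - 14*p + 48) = p - 6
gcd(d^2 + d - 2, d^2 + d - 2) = d^2 + d - 2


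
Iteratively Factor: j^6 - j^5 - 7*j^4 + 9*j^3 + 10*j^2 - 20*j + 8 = (j - 1)*(j^5 - 7*j^3 + 2*j^2 + 12*j - 8) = (j - 1)^2*(j^4 + j^3 - 6*j^2 - 4*j + 8) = (j - 1)^2*(j + 2)*(j^3 - j^2 - 4*j + 4) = (j - 1)^2*(j + 2)^2*(j^2 - 3*j + 2) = (j - 1)^3*(j + 2)^2*(j - 2)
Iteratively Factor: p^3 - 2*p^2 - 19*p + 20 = (p - 5)*(p^2 + 3*p - 4) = (p - 5)*(p - 1)*(p + 4)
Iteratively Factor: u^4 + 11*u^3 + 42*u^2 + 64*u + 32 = (u + 2)*(u^3 + 9*u^2 + 24*u + 16) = (u + 1)*(u + 2)*(u^2 + 8*u + 16) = (u + 1)*(u + 2)*(u + 4)*(u + 4)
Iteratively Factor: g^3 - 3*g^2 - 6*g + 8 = (g - 4)*(g^2 + g - 2) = (g - 4)*(g - 1)*(g + 2)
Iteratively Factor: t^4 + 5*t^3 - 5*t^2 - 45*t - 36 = (t + 4)*(t^3 + t^2 - 9*t - 9) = (t + 3)*(t + 4)*(t^2 - 2*t - 3) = (t - 3)*(t + 3)*(t + 4)*(t + 1)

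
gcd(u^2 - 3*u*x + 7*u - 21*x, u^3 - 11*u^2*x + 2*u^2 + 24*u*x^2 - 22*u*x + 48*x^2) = -u + 3*x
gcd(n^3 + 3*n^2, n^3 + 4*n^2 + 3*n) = n^2 + 3*n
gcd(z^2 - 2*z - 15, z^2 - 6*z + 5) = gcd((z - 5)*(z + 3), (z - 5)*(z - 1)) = z - 5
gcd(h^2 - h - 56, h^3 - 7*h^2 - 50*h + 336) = h^2 - h - 56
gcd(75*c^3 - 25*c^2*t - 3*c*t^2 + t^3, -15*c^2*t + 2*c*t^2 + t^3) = -15*c^2 + 2*c*t + t^2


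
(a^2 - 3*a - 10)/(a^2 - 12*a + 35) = (a + 2)/(a - 7)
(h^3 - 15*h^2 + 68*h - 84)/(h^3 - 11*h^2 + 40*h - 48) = (h^3 - 15*h^2 + 68*h - 84)/(h^3 - 11*h^2 + 40*h - 48)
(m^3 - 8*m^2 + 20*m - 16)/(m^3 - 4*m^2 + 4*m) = (m - 4)/m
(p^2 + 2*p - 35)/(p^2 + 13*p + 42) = (p - 5)/(p + 6)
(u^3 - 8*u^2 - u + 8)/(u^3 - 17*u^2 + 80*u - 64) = (u + 1)/(u - 8)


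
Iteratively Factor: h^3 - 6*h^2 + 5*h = (h)*(h^2 - 6*h + 5) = h*(h - 5)*(h - 1)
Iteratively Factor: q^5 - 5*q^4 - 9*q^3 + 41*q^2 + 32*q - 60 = (q - 5)*(q^4 - 9*q^2 - 4*q + 12) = (q - 5)*(q + 2)*(q^3 - 2*q^2 - 5*q + 6) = (q - 5)*(q + 2)^2*(q^2 - 4*q + 3) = (q - 5)*(q - 3)*(q + 2)^2*(q - 1)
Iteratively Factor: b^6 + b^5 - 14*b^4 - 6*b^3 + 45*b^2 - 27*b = (b - 3)*(b^5 + 4*b^4 - 2*b^3 - 12*b^2 + 9*b) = (b - 3)*(b + 3)*(b^4 + b^3 - 5*b^2 + 3*b) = (b - 3)*(b - 1)*(b + 3)*(b^3 + 2*b^2 - 3*b) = (b - 3)*(b - 1)^2*(b + 3)*(b^2 + 3*b) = (b - 3)*(b - 1)^2*(b + 3)^2*(b)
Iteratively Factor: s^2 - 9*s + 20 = (s - 4)*(s - 5)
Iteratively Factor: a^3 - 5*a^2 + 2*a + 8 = (a - 4)*(a^2 - a - 2) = (a - 4)*(a - 2)*(a + 1)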